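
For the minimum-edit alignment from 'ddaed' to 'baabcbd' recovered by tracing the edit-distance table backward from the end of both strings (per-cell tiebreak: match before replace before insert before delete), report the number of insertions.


Edit distance = 5. Backtracking from cell (5, 7) with preference match > replace > insert > delete,
then listing the resulting alignment 'ddaed' -> 'baabcbd' left to right:
  Step 1: replace d->b
  Step 2: replace d->a
  Step 3: keep 'a'
  Step 4: insert 'b' [insertion #1]
  Step 5: insert 'c' [insertion #2]
  Step 6: replace e->b
  Step 7: keep 'd'
Total insertions: 2

2


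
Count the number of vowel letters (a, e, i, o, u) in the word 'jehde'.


Scanning each character of 'jehde':
  Position 1: 'j' -> consonant (running count: 0)
  Position 2: 'e' -> vowel (running count: 1)
  Position 3: 'h' -> consonant (running count: 1)
  Position 4: 'd' -> consonant (running count: 1)
  Position 5: 'e' -> vowel (running count: 2)
Total vowels: 2

2


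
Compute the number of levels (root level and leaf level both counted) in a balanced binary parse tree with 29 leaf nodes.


In a balanced binary tree with n leaves the deepest leaf is ceil(log2(n)) edges below the root,
so counting node levels inclusive of root and leaves gives ceil(log2(n)) + 1 levels.
log2(29) = 4.8580
ceil(4.8580) = 5
levels = 5 + 1 = 6

6


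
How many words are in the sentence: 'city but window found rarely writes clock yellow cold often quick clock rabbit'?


Counting words by splitting on spaces:
  Word 1: 'city'
  Word 2: 'but'
  Word 3: 'window'
  Word 4: 'found'
  Word 5: 'rarely'
  Word 6: 'writes'
  Word 7: 'clock'
  Word 8: 'yellow'
  Word 9: 'cold'
  Word 10: 'often'
  Word 11: 'quick'
  Word 12: 'clock'
  Word 13: 'rabbit'
Total words: 13

13


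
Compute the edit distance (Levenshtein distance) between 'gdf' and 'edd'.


Building DP table for s1='gdf' (len 3) and s2='edd' (len 3):
       e  d  d
    0  1  2  3
  g 1  1  2  3
  d 2  2  1  2
  f 3  3  2  2
Edit distance = dp[3][3] = 2

2


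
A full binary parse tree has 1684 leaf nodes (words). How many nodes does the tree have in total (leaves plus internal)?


Leaf nodes (terminals): 1684
Internal nodes = n - 1 = 1684 - 1 = 1683
Total = leaves + internal = 1684 + 1683 = 3367

3367


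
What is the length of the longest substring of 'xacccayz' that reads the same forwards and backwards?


Scanning 'xacccayz' for palindromic substrings.
Substring at positions 1-5: 'accca'.
Check: reverse('accca') = 'accca' -> palindrome confirmed.
Neighbouring characters ('x' / 'y') break symmetry, so it cannot extend further.
No longer palindromic substring exists; longest length = 5

5


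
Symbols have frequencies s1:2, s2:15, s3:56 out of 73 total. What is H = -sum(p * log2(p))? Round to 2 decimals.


Computing entropy H = -sum(p_i * log2(p_i)):
  s1: p = 2/73 = 0.0274, -p*log2(p) = 0.1422
  s2: p = 15/73 = 0.2055, -p*log2(p) = 0.4691
  s3: p = 56/73 = 0.7671, -p*log2(p) = 0.2934
H = sum of terms = 0.9047
Rounded to 2 decimals: 0.90

0.90


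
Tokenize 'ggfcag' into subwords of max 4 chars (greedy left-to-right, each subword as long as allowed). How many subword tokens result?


'ggfcag' has 6 characters.
Chunking with max size 4:
  Chunk 1: 'ggfc' (positions 0-3)
  Chunk 2: 'ag' (positions 4-5)
Total chunks: ceil(6 / 4) = 2

2


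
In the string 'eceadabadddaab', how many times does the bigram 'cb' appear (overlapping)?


Scanning 'eceadabadddaab' for bigram 'cb':
  Position 0: 'ec' -> no
  Position 1: 'ce' -> no
  Position 2: 'ea' -> no
  Position 3: 'ad' -> no
  Position 4: 'da' -> no
  Position 5: 'ab' -> no
  Position 6: 'ba' -> no
  Position 7: 'ad' -> no
  Position 8: 'dd' -> no
  Position 9: 'dd' -> no
  Position 10: 'da' -> no
  Position 11: 'aa' -> no
  Position 12: 'ab' -> no
Total matches: 0

0


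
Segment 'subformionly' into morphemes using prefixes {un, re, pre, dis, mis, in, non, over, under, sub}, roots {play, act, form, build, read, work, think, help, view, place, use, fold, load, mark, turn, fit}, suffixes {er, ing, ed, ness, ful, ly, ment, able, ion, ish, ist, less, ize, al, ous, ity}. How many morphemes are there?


Segmenting 'subformionly' against the inventory:
  'sub' -> prefix (morpheme 1)
  'form' -> root (morpheme 2)
  'ion' -> suffix (morpheme 3)
  'ly' -> suffix (morpheme 4)
Total morphemes: 4

4


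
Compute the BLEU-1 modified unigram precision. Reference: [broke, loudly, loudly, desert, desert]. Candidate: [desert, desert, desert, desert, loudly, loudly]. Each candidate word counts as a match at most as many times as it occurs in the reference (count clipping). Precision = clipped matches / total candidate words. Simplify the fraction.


Reference word counts: {'broke': 1, 'desert': 2, 'loudly': 2}
Checking each candidate word (with clipping):
  'desert' -> in reference (ref count 2, used 1/2) -> match (matches: 1)
  'desert' -> in reference (ref count 2, used 2/2) -> match (matches: 2)
  'desert' -> ref count 2 already used up (2/2) -> clipped, no match (matches: 2)
  'desert' -> ref count 2 already used up (2/2) -> clipped, no match (matches: 2)
  'loudly' -> in reference (ref count 2, used 1/2) -> match (matches: 3)
  'loudly' -> in reference (ref count 2, used 2/2) -> match (matches: 4)
Clipped matches: 4, Candidate length: 6
Precision = 4/6 = 2/3

2/3


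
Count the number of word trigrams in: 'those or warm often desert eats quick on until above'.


Word trigrams from [10] words:
  Trigram 1: (those or warm)
  Trigram 2: (or warm often)
  Trigram 3: (warm often desert)
  Trigram 4: (often desert eats)
  Trigram 5: (desert eats quick)
  Trigram 6: (eats quick on)
  Trigram 7: (quick on until)
  Trigram 8: (on until above)
Total word trigrams: 10 - 2 = 8

8


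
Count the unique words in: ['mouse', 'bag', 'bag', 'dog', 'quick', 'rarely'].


Listing all tokens and tracking unique types:
  Token 1: 'mouse' -> NEW (unique so far: 1)
  Token 2: 'bag' -> NEW (unique so far: 2)
  Token 3: 'bag' -> duplicate (unique so far: 2)
  Token 4: 'dog' -> NEW (unique so far: 3)
  Token 5: 'quick' -> NEW (unique so far: 4)
  Token 6: 'rarely' -> NEW (unique so far: 5)
Unique types: ('bag', 'dog', 'mouse', 'quick', 'rarely')
Vocabulary size: 5

5


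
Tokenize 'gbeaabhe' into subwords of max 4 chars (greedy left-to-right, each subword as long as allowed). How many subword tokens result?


'gbeaabhe' has 8 characters.
Chunking with max size 4:
  Chunk 1: 'gbea' (positions 0-3)
  Chunk 2: 'abhe' (positions 4-7)
Total chunks: ceil(8 / 4) = 2

2


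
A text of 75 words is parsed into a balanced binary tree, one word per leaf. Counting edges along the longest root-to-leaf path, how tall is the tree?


In a balanced binary tree with n leaves the deepest leaf is ceil(log2(n)) edges below the root.
log2(75) = 6.2288
ceil(6.2288) = 7
height (edges) = 7

7


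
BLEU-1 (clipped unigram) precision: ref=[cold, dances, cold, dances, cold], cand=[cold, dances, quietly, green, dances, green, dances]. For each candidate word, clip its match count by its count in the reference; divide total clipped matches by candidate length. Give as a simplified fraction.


Reference word counts: {'cold': 3, 'dances': 2}
Checking each candidate word (with clipping):
  'cold' -> in reference (ref count 3, used 1/3) -> match (matches: 1)
  'dances' -> in reference (ref count 2, used 1/2) -> match (matches: 2)
  'quietly' -> not in reference -> no match (matches: 2)
  'green' -> not in reference -> no match (matches: 2)
  'dances' -> in reference (ref count 2, used 2/2) -> match (matches: 3)
  'green' -> not in reference -> no match (matches: 3)
  'dances' -> ref count 2 already used up (2/2) -> clipped, no match (matches: 3)
Clipped matches: 3, Candidate length: 7
Precision = 3/7

3/7


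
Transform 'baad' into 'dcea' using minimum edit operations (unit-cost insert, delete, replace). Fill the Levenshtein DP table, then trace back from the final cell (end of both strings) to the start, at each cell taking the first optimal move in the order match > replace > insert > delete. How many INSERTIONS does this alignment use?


Edit distance = 4. Backtracking from cell (4, 4) with preference match > replace > insert > delete,
then listing the resulting alignment 'baad' -> 'dcea' left to right:
  Step 1: replace b->d
  Step 2: replace a->c
  Step 3: replace a->e
  Step 4: replace d->a
Total insertions: 0

0


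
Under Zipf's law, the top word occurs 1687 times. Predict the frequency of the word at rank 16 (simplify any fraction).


Zipf's law: freq(rank) = f1 / rank
f1 = 1687, rank = 16
freq = 1687 / 16
GCD(1687, 16) = 1
Simplified: 1687/16

1687/16


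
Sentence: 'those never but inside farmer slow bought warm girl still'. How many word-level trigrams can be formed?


Word trigrams from [10] words:
  Trigram 1: (those never but)
  Trigram 2: (never but inside)
  Trigram 3: (but inside farmer)
  Trigram 4: (inside farmer slow)
  Trigram 5: (farmer slow bought)
  Trigram 6: (slow bought warm)
  Trigram 7: (bought warm girl)
  Trigram 8: (warm girl still)
Total word trigrams: 10 - 2 = 8

8


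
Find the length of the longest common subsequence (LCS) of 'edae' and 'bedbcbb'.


DP table for LCS of 'edae' and 'bedbcbb':
       b  e  d  b  c  b  b
    0  0  0  0  0  0  0  0
  e 0  0  1  1  1  1  1  1
  d 0  0  1  2  2  2  2  2
  a 0  0  1  2  2  2  2  2
  e 0  0  1  2  2  2  2  2
LCS: 'ed'
LCS length = 2

2


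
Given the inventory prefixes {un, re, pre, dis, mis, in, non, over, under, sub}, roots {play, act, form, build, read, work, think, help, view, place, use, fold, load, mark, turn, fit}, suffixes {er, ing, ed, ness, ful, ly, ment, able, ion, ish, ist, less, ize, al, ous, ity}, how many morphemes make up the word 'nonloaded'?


Segmenting 'nonloaded' against the inventory:
  'non' -> prefix (morpheme 1)
  'load' -> root (morpheme 2)
  'ed' -> suffix (morpheme 3)
Total morphemes: 3

3


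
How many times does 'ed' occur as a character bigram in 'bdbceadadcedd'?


Scanning 'bdbceadadcedd' for bigram 'ed':
  Position 0: 'bd' -> no
  Position 1: 'db' -> no
  Position 2: 'bc' -> no
  Position 3: 'ce' -> no
  Position 4: 'ea' -> no
  Position 5: 'ad' -> no
  Position 6: 'da' -> no
  Position 7: 'ad' -> no
  Position 8: 'dc' -> no
  Position 9: 'ce' -> no
  Position 10: 'ed' -> MATCH
  Position 11: 'dd' -> no
Total matches: 1

1


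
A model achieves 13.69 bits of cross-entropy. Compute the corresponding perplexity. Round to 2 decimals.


Perplexity formula: PP = 2^H
H = 13.69
PP = 2^13.69
Decompose: 2^13.69 = 2^13 * 2^0.69
2^13 = 8192, 2^0.69 ~ 1.6132835
PP ~ 8192 * 1.6132835 = 13216.0184320
Rounded to 2 decimals: 13216.02

13216.02


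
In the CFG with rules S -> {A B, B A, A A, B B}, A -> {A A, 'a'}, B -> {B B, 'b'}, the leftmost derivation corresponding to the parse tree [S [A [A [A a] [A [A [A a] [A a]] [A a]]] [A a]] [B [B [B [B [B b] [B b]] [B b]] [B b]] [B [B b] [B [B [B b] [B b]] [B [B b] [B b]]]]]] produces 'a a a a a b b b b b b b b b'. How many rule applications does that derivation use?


Every bracketed nonterminal node [X ...] in the tree is produced by exactly one rule application.
Reading the tree off as a leftmost derivation:
  Step 1: S  =>  A B   (applied S -> A B)
  Step 2: A B  =>  A A B   (applied A -> A A)
  Step 3: A A B  =>  A A A B   (applied A -> A A)
  Step 4: A A A B  =>  a A A B   (applied A -> a)
  Step 5: a A A B  =>  a A A A B   (applied A -> A A)
  Step 6: a A A A B  =>  a A A A A B   (applied A -> A A)
  Step 7: a A A A A B  =>  a a A A A B   (applied A -> a)
  Step 8: a a A A A B  =>  a a a A A B   (applied A -> a)
  Step 9: a a a A A B  =>  a a a a A B   (applied A -> a)
  Step 10: a a a a A B  =>  a a a a a B   (applied A -> a)
  Step 11: a a a a a B  =>  a a a a a B B   (applied B -> B B)
  Step 12: a a a a a B B  =>  a a a a a B B B   (applied B -> B B)
  Step 13: a a a a a B B B  =>  a a a a a B B B B   (applied B -> B B)
  Step 14: a a a a a B B B B  =>  a a a a a B B B B B   (applied B -> B B)
  Step 15: a a a a a B B B B B  =>  a a a a a b B B B B   (applied B -> b)
  Step 16: a a a a a b B B B B  =>  a a a a a b b B B B   (applied B -> b)
  Step 17: a a a a a b b B B B  =>  a a a a a b b b B B   (applied B -> b)
  Step 18: a a a a a b b b B B  =>  a a a a a b b b b B   (applied B -> b)
  Step 19: a a a a a b b b b B  =>  a a a a a b b b b B B   (applied B -> B B)
  Step 20: a a a a a b b b b B B  =>  a a a a a b b b b b B   (applied B -> b)
  Step 21: a a a a a b b b b b B  =>  a a a a a b b b b b B B   (applied B -> B B)
  Step 22: a a a a a b b b b b B B  =>  a a a a a b b b b b B B B   (applied B -> B B)
  Step 23: a a a a a b b b b b B B B  =>  a a a a a b b b b b b B B   (applied B -> b)
  Step 24: a a a a a b b b b b b B B  =>  a a a a a b b b b b b b B   (applied B -> b)
  Step 25: a a a a a b b b b b b b B  =>  a a a a a b b b b b b b B B   (applied B -> B B)
  Step 26: a a a a a b b b b b b b B B  =>  a a a a a b b b b b b b b B   (applied B -> b)
  Step 27: a a a a a b b b b b b b b B  =>  a a a a a b b b b b b b b b   (applied B -> b)
Final yield: a a a a a b b b b b b b b b
Total rewrite steps: 27

27


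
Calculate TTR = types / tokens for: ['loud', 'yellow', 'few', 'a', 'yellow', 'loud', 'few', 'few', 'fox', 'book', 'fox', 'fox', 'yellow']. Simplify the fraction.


Tokens: 13
Unique types: ('a', 'book', 'few', 'fox', 'loud', 'yellow') = 6
TTR = 6/13
Already in lowest terms.

6/13


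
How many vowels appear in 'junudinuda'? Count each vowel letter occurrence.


Scanning each character of 'junudinuda':
  Position 1: 'j' -> consonant (running count: 0)
  Position 2: 'u' -> vowel (running count: 1)
  Position 3: 'n' -> consonant (running count: 1)
  Position 4: 'u' -> vowel (running count: 2)
  Position 5: 'd' -> consonant (running count: 2)
  Position 6: 'i' -> vowel (running count: 3)
  Position 7: 'n' -> consonant (running count: 3)
  Position 8: 'u' -> vowel (running count: 4)
  Position 9: 'd' -> consonant (running count: 4)
  Position 10: 'a' -> vowel (running count: 5)
Total vowels: 5

5


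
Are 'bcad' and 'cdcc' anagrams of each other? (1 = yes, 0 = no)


Sort characters of 'bcad': 'abcd'
Sort characters of 'cdcc': 'cccd'
Sorted forms differ -> they are NOT anagrams
Result: 0

0


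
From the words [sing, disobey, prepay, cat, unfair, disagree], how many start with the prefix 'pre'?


Checking each word for prefix 'pre':
  'sing' -> no (count: 0)
  'disobey' -> no (count: 0)
  'prepay' -> YES, starts with 'pre' (count: 1)
  'cat' -> no (count: 1)
  'unfair' -> no (count: 1)
  'disagree' -> no (count: 1)
Total with prefix 'pre': 1

1


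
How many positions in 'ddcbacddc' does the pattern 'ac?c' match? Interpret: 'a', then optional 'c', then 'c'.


Pattern: ac?c means 'a', then optional 'c', then 'c'.
Scanning 'ddcbacddc' position-by-position:
  Pos 0: window 'ddc' -> no
  Pos 1: window 'dcb' -> no
  Pos 2: window 'cba' -> no
  Pos 3: window 'bac' -> no
  Pos 4: window 'acd' -> MATCH
  Pos 5: window 'cdd' -> no
  Pos 6: window 'ddc' -> no
  Pos 7: window 'dc' -> no
  Pos 8: window 'c' -> no
Total matches: 1

1


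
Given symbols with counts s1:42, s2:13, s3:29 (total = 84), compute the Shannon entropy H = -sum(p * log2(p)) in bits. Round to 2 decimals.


Computing entropy H = -sum(p_i * log2(p_i)):
  s1: p = 42/84 = 0.5000, -p*log2(p) = 0.5000
  s2: p = 13/84 = 0.1548, -p*log2(p) = 0.4166
  s3: p = 29/84 = 0.3452, -p*log2(p) = 0.5297
H = sum of terms = 1.4463
Rounded to 2 decimals: 1.45

1.45


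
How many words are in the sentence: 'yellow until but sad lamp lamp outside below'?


Counting words by splitting on spaces:
  Word 1: 'yellow'
  Word 2: 'until'
  Word 3: 'but'
  Word 4: 'sad'
  Word 5: 'lamp'
  Word 6: 'lamp'
  Word 7: 'outside'
  Word 8: 'below'
Total words: 8

8


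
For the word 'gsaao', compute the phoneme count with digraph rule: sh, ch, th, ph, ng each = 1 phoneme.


Parsing 'gsaao' greedily, digraphs first:
  'g' -> consonant phoneme (phonemes so far: 1)
  's' -> consonant phoneme (phonemes so far: 2)
  'a' -> vowel phoneme (phonemes so far: 3)
  'a' -> vowel phoneme (phonemes so far: 4)
  'o' -> vowel phoneme (phonemes so far: 5)
Total phonemes: 5

5


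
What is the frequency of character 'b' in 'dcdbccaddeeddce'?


Scanning 'dcdbccaddeeddce' for 'b':
  Position 3: 'b' -> MATCH (count: 1)
Total occurrences of 'b': 1

1


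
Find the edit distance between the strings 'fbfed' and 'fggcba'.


Building DP table for s1='fbfed' (len 5) and s2='fggcba' (len 6):
       f  g  g  c  b  a
    0  1  2  3  4  5  6
  f 1  0  1  2  3  4  5
  b 2  1  1  2  3  3  4
  f 3  2  2  2  3  4  4
  e 4  3  3  3  3  4  5
  d 5  4  4  4  4  4  5
Edit distance = dp[5][6] = 5

5


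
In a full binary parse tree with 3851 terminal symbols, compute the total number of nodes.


Leaf nodes (terminals): 3851
Internal nodes = n - 1 = 3851 - 1 = 3850
Total = leaves + internal = 3851 + 3850 = 7701

7701


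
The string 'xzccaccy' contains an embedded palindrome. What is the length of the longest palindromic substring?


Scanning 'xzccaccy' for palindromic substrings.
Substring at positions 2-6: 'ccacc'.
Check: reverse('ccacc') = 'ccacc' -> palindrome confirmed.
Neighbouring characters ('z' / 'y') break symmetry, so it cannot extend further.
No longer palindromic substring exists; longest length = 5

5


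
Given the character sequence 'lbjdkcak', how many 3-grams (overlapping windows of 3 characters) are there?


String 'lbjdkcak' has length L = 8.
Number of overlapping n-grams = L - n + 1
Substituting: 8 - 3 + 1 = 6

6


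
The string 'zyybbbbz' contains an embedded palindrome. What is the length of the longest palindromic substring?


Scanning 'zyybbbbz' for palindromic substrings.
Substring at positions 3-6: 'bbbb'.
Check: reverse('bbbb') = 'bbbb' -> palindrome confirmed.
Neighbouring characters ('y' / 'z') break symmetry, so it cannot extend further.
No longer palindromic substring exists; longest length = 4

4


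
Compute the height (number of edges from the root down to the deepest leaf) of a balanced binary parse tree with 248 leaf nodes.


In a balanced binary tree with n leaves the deepest leaf is ceil(log2(n)) edges below the root.
log2(248) = 7.9542
ceil(7.9542) = 8
height (edges) = 8

8


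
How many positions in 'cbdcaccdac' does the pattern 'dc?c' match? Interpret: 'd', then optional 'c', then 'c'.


Pattern: dc?c means 'd', then optional 'c', then 'c'.
Scanning 'cbdcaccdac' position-by-position:
  Pos 0: window 'cbd' -> no
  Pos 1: window 'bdc' -> no
  Pos 2: window 'dca' -> MATCH
  Pos 3: window 'cac' -> no
  Pos 4: window 'acc' -> no
  Pos 5: window 'ccd' -> no
  Pos 6: window 'cda' -> no
  Pos 7: window 'dac' -> no
  Pos 8: window 'ac' -> no
  Pos 9: window 'c' -> no
Total matches: 1

1


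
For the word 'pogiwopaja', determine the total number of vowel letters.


Scanning each character of 'pogiwopaja':
  Position 1: 'p' -> consonant (running count: 0)
  Position 2: 'o' -> vowel (running count: 1)
  Position 3: 'g' -> consonant (running count: 1)
  Position 4: 'i' -> vowel (running count: 2)
  Position 5: 'w' -> consonant (running count: 2)
  Position 6: 'o' -> vowel (running count: 3)
  Position 7: 'p' -> consonant (running count: 3)
  Position 8: 'a' -> vowel (running count: 4)
  Position 9: 'j' -> consonant (running count: 4)
  Position 10: 'a' -> vowel (running count: 5)
Total vowels: 5

5


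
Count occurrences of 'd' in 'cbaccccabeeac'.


Scanning 'cbaccccabeeac' for 'd':
  No matches found.
Total occurrences of 'd': 0

0


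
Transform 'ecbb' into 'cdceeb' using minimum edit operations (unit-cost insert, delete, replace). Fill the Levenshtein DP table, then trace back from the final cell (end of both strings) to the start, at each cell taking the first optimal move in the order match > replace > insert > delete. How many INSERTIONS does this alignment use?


Edit distance = 4. Backtracking from cell (4, 6) with preference match > replace > insert > delete,
then listing the resulting alignment 'ecbb' -> 'cdceeb' left to right:
  Step 1: insert 'c' [insertion #1]
  Step 2: replace e->d
  Step 3: keep 'c'
  Step 4: insert 'e' [insertion #2]
  Step 5: replace b->e
  Step 6: keep 'b'
Total insertions: 2

2


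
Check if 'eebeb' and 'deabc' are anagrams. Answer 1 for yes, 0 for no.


Sort characters of 'eebeb': 'bbeee'
Sort characters of 'deabc': 'abcde'
Sorted forms differ -> they are NOT anagrams
Result: 0

0


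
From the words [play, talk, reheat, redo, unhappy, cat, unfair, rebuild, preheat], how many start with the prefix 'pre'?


Checking each word for prefix 'pre':
  'play' -> no (count: 0)
  'talk' -> no (count: 0)
  'reheat' -> no (count: 0)
  'redo' -> no (count: 0)
  'unhappy' -> no (count: 0)
  'cat' -> no (count: 0)
  'unfair' -> no (count: 0)
  'rebuild' -> no (count: 0)
  'preheat' -> YES, starts with 'pre' (count: 1)
Total with prefix 'pre': 1

1


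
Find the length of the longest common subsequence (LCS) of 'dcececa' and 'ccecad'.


DP table for LCS of 'dcececa' and 'ccecad':
       c  c  e  c  a  d
    0  0  0  0  0  0  0
  d 0  0  0  0  0  0  1
  c 0  1  1  1  1  1  1
  e 0  1  1  2  2  2  2
  c 0  1  2  2  3  3  3
  e 0  1  2  3  3  3  3
  c 0  1  2  3  4  4  4
  a 0  1  2  3  4  5  5
LCS: 'cceca'
LCS length = 5

5


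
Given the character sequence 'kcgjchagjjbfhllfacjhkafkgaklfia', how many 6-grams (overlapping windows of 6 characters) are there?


String 'kcgjchagjjbfhllfacjhkafkgaklfia' has length L = 31.
Number of overlapping n-grams = L - n + 1
Substituting: 31 - 6 + 1 = 26

26


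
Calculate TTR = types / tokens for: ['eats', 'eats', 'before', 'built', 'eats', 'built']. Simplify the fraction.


Tokens: 6
Unique types: ('before', 'built', 'eats') = 3
TTR = 3/6
Simplify: divide both by 3 -> 1/2
TTR = 1/2

1/2


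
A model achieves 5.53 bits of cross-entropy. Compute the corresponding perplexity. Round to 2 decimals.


Perplexity formula: PP = 2^H
H = 5.53
PP = 2^5.53
Decompose: 2^5.53 = 2^5 * 2^0.53
2^5 = 32, 2^0.53 ~ 1.4439292
PP ~ 32 * 1.4439292 = 46.2057344
Rounded to 2 decimals: 46.21

46.21


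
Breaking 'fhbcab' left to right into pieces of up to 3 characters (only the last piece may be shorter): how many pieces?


'fhbcab' has 6 characters.
Chunking with max size 3:
  Chunk 1: 'fhb' (positions 0-2)
  Chunk 2: 'cab' (positions 3-5)
Total chunks: ceil(6 / 3) = 2

2


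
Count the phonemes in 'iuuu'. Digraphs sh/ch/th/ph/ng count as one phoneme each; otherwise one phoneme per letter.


Parsing 'iuuu' greedily, digraphs first:
  'i' -> vowel phoneme (phonemes so far: 1)
  'u' -> vowel phoneme (phonemes so far: 2)
  'u' -> vowel phoneme (phonemes so far: 3)
  'u' -> vowel phoneme (phonemes so far: 4)
Total phonemes: 4

4


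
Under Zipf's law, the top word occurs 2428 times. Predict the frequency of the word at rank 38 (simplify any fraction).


Zipf's law: freq(rank) = f1 / rank
f1 = 2428, rank = 38
freq = 2428 / 38
GCD(2428, 38) = 2
Simplified: 1214/19

1214/19


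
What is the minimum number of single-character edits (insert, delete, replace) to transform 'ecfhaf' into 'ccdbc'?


Building DP table for s1='ecfhaf' (len 6) and s2='ccdbc' (len 5):
       c  c  d  b  c
    0  1  2  3  4  5
  e 1  1  2  3  4  5
  c 2  1  1  2  3  4
  f 3  2  2  2  3  4
  h 4  3  3  3  3  4
  a 5  4  4  4  4  4
  f 6  5  5  5  5  5
Edit distance = dp[6][5] = 5

5


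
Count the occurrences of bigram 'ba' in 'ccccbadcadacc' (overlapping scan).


Scanning 'ccccbadcadacc' for bigram 'ba':
  Position 0: 'cc' -> no
  Position 1: 'cc' -> no
  Position 2: 'cc' -> no
  Position 3: 'cb' -> no
  Position 4: 'ba' -> MATCH
  Position 5: 'ad' -> no
  Position 6: 'dc' -> no
  Position 7: 'ca' -> no
  Position 8: 'ad' -> no
  Position 9: 'da' -> no
  Position 10: 'ac' -> no
  Position 11: 'cc' -> no
Total matches: 1

1


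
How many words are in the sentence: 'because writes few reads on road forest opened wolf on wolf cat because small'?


Counting words by splitting on spaces:
  Word 1: 'because'
  Word 2: 'writes'
  Word 3: 'few'
  Word 4: 'reads'
  Word 5: 'on'
  Word 6: 'road'
  Word 7: 'forest'
  Word 8: 'opened'
  Word 9: 'wolf'
  Word 10: 'on'
  Word 11: 'wolf'
  Word 12: 'cat'
  Word 13: 'because'
  Word 14: 'small'
Total words: 14

14


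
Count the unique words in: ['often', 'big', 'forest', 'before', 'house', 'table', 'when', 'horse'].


Listing all tokens and tracking unique types:
  Token 1: 'often' -> NEW (unique so far: 1)
  Token 2: 'big' -> NEW (unique so far: 2)
  Token 3: 'forest' -> NEW (unique so far: 3)
  Token 4: 'before' -> NEW (unique so far: 4)
  Token 5: 'house' -> NEW (unique so far: 5)
  Token 6: 'table' -> NEW (unique so far: 6)
  Token 7: 'when' -> NEW (unique so far: 7)
  Token 8: 'horse' -> NEW (unique so far: 8)
Unique types: ('before', 'big', 'forest', 'horse', 'house', 'often', 'table', 'when')
Vocabulary size: 8

8


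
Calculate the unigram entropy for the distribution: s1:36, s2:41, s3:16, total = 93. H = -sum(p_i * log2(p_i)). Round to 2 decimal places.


Computing entropy H = -sum(p_i * log2(p_i)):
  s1: p = 36/93 = 0.3871, -p*log2(p) = 0.5300
  s2: p = 41/93 = 0.4409, -p*log2(p) = 0.5209
  s3: p = 16/93 = 0.1720, -p*log2(p) = 0.4368
H = sum of terms = 1.4877
Rounded to 2 decimals: 1.49

1.49


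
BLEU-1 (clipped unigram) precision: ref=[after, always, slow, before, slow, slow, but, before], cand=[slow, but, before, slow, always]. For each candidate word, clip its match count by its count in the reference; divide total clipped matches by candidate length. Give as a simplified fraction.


Reference word counts: {'after': 1, 'always': 1, 'before': 2, 'but': 1, 'slow': 3}
Checking each candidate word (with clipping):
  'slow' -> in reference (ref count 3, used 1/3) -> match (matches: 1)
  'but' -> in reference (ref count 1, used 1/1) -> match (matches: 2)
  'before' -> in reference (ref count 2, used 1/2) -> match (matches: 3)
  'slow' -> in reference (ref count 3, used 2/3) -> match (matches: 4)
  'always' -> in reference (ref count 1, used 1/1) -> match (matches: 5)
Clipped matches: 5, Candidate length: 5
Precision = 5/5 = 1

1


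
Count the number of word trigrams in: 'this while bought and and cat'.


Word trigrams from [6] words:
  Trigram 1: (this while bought)
  Trigram 2: (while bought and)
  Trigram 3: (bought and and)
  Trigram 4: (and and cat)
Total word trigrams: 6 - 2 = 4

4


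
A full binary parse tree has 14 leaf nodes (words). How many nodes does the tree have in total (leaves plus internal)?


Leaf nodes (terminals): 14
Internal nodes = n - 1 = 14 - 1 = 13
Total = leaves + internal = 14 + 13 = 27

27


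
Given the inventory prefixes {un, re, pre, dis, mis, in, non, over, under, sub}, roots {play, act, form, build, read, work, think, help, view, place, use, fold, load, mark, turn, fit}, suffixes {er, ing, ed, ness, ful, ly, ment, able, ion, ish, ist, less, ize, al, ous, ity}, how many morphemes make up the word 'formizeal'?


Segmenting 'formizeal' against the inventory:
  'form' -> root (morpheme 1)
  'ize' -> suffix (morpheme 2)
  'al' -> suffix (morpheme 3)
Total morphemes: 3

3


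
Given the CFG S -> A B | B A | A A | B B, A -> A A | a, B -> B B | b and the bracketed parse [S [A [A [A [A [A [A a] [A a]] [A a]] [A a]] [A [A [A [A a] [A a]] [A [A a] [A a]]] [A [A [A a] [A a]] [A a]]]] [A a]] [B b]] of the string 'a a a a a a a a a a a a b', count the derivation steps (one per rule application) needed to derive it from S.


Every bracketed nonterminal node [X ...] in the tree is produced by exactly one rule application.
Reading the tree off as a leftmost derivation:
  Step 1: S  =>  A B   (applied S -> A B)
  Step 2: A B  =>  A A B   (applied A -> A A)
  Step 3: A A B  =>  A A A B   (applied A -> A A)
  Step 4: A A A B  =>  A A A A B   (applied A -> A A)
  Step 5: A A A A B  =>  A A A A A B   (applied A -> A A)
  Step 6: A A A A A B  =>  A A A A A A B   (applied A -> A A)
  Step 7: A A A A A A B  =>  a A A A A A B   (applied A -> a)
  Step 8: a A A A A A B  =>  a a A A A A B   (applied A -> a)
  Step 9: a a A A A A B  =>  a a a A A A B   (applied A -> a)
  Step 10: a a a A A A B  =>  a a a a A A B   (applied A -> a)
  Step 11: a a a a A A B  =>  a a a a A A A B   (applied A -> A A)
  Step 12: a a a a A A A B  =>  a a a a A A A A B   (applied A -> A A)
  Step 13: a a a a A A A A B  =>  a a a a A A A A A B   (applied A -> A A)
  Step 14: a a a a A A A A A B  =>  a a a a a A A A A B   (applied A -> a)
  Step 15: a a a a a A A A A B  =>  a a a a a a A A A B   (applied A -> a)
  Step 16: a a a a a a A A A B  =>  a a a a a a A A A A B   (applied A -> A A)
  Step 17: a a a a a a A A A A B  =>  a a a a a a a A A A B   (applied A -> a)
  Step 18: a a a a a a a A A A B  =>  a a a a a a a a A A B   (applied A -> a)
  Step 19: a a a a a a a a A A B  =>  a a a a a a a a A A A B   (applied A -> A A)
  Step 20: a a a a a a a a A A A B  =>  a a a a a a a a A A A A B   (applied A -> A A)
  Step 21: a a a a a a a a A A A A B  =>  a a a a a a a a a A A A B   (applied A -> a)
  Step 22: a a a a a a a a a A A A B  =>  a a a a a a a a a a A A B   (applied A -> a)
  Step 23: a a a a a a a a a a A A B  =>  a a a a a a a a a a a A B   (applied A -> a)
  Step 24: a a a a a a a a a a a A B  =>  a a a a a a a a a a a a B   (applied A -> a)
  Step 25: a a a a a a a a a a a a B  =>  a a a a a a a a a a a a b   (applied B -> b)
Final yield: a a a a a a a a a a a a b
Total rewrite steps: 25

25


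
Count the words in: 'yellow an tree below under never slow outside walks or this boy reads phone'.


Counting words by splitting on spaces:
  Word 1: 'yellow'
  Word 2: 'an'
  Word 3: 'tree'
  Word 4: 'below'
  Word 5: 'under'
  Word 6: 'never'
  Word 7: 'slow'
  Word 8: 'outside'
  Word 9: 'walks'
  Word 10: 'or'
  Word 11: 'this'
  Word 12: 'boy'
  Word 13: 'reads'
  Word 14: 'phone'
Total words: 14

14


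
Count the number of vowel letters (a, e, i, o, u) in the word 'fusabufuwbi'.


Scanning each character of 'fusabufuwbi':
  Position 1: 'f' -> consonant (running count: 0)
  Position 2: 'u' -> vowel (running count: 1)
  Position 3: 's' -> consonant (running count: 1)
  Position 4: 'a' -> vowel (running count: 2)
  Position 5: 'b' -> consonant (running count: 2)
  Position 6: 'u' -> vowel (running count: 3)
  Position 7: 'f' -> consonant (running count: 3)
  Position 8: 'u' -> vowel (running count: 4)
  Position 9: 'w' -> consonant (running count: 4)
  Position 10: 'b' -> consonant (running count: 4)
  Position 11: 'i' -> vowel (running count: 5)
Total vowels: 5

5


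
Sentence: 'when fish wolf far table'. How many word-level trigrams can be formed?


Word trigrams from [5] words:
  Trigram 1: (when fish wolf)
  Trigram 2: (fish wolf far)
  Trigram 3: (wolf far table)
Total word trigrams: 5 - 2 = 3

3


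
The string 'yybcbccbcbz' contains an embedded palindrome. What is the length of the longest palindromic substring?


Scanning 'yybcbccbcbz' for palindromic substrings.
Substring at positions 2-9: 'bcbccbcb'.
Check: reverse('bcbccbcb') = 'bcbccbcb' -> palindrome confirmed.
Neighbouring characters ('y' / 'z') break symmetry, so it cannot extend further.
No longer palindromic substring exists; longest length = 8

8


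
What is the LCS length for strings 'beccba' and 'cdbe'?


DP table for LCS of 'beccba' and 'cdbe':
       c  d  b  e
    0  0  0  0  0
  b 0  0  0  1  1
  e 0  0  0  1  2
  c 0  1  1  1  2
  c 0  1  1  1  2
  b 0  1  1  2  2
  a 0  1  1  2  2
LCS: 'be'
LCS length = 2

2


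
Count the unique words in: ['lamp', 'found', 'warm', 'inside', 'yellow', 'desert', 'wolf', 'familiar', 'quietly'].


Listing all tokens and tracking unique types:
  Token 1: 'lamp' -> NEW (unique so far: 1)
  Token 2: 'found' -> NEW (unique so far: 2)
  Token 3: 'warm' -> NEW (unique so far: 3)
  Token 4: 'inside' -> NEW (unique so far: 4)
  Token 5: 'yellow' -> NEW (unique so far: 5)
  Token 6: 'desert' -> NEW (unique so far: 6)
  Token 7: 'wolf' -> NEW (unique so far: 7)
  Token 8: 'familiar' -> NEW (unique so far: 8)
  Token 9: 'quietly' -> NEW (unique so far: 9)
Unique types: ('desert', 'familiar', 'found', 'inside', 'lamp', 'quietly', 'warm', 'wolf', 'yellow')
Vocabulary size: 9

9


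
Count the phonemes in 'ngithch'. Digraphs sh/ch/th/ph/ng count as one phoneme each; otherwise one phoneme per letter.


Parsing 'ngithch' greedily, digraphs first:
  'ng' -> digraph (1 consonant phoneme) (phonemes so far: 1)
  'i' -> vowel phoneme (phonemes so far: 2)
  'th' -> digraph (1 consonant phoneme) (phonemes so far: 3)
  'ch' -> digraph (1 consonant phoneme) (phonemes so far: 4)
Total phonemes: 4

4


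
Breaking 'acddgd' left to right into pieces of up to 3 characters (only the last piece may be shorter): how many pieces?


'acddgd' has 6 characters.
Chunking with max size 3:
  Chunk 1: 'acd' (positions 0-2)
  Chunk 2: 'dgd' (positions 3-5)
Total chunks: ceil(6 / 3) = 2

2


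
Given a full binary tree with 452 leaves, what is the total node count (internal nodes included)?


Leaf nodes (terminals): 452
Internal nodes = n - 1 = 452 - 1 = 451
Total = leaves + internal = 452 + 451 = 903

903


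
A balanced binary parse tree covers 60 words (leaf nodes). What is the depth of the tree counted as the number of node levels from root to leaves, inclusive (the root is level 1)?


In a balanced binary tree with n leaves the deepest leaf is ceil(log2(n)) edges below the root,
so counting node levels inclusive of root and leaves gives ceil(log2(n)) + 1 levels.
log2(60) = 5.9069
ceil(5.9069) = 6
levels = 6 + 1 = 7

7


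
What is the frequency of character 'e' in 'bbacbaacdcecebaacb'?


Scanning 'bbacbaacdcecebaacb' for 'e':
  Position 10: 'e' -> MATCH (count: 1)
  Position 12: 'e' -> MATCH (count: 2)
Total occurrences of 'e': 2

2


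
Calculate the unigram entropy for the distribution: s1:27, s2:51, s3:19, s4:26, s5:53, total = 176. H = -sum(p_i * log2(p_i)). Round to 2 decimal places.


Computing entropy H = -sum(p_i * log2(p_i)):
  s1: p = 27/176 = 0.1534, -p*log2(p) = 0.4149
  s2: p = 51/176 = 0.2898, -p*log2(p) = 0.5178
  s3: p = 19/176 = 0.1080, -p*log2(p) = 0.3467
  s4: p = 26/176 = 0.1477, -p*log2(p) = 0.4076
  s5: p = 53/176 = 0.3011, -p*log2(p) = 0.5214
H = sum of terms = 2.2084
Rounded to 2 decimals: 2.21

2.21


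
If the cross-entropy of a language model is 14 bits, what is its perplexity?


Perplexity formula: PP = 2^H
H = 14
PP = 2^14
PP = 2^14 = 16384

16384


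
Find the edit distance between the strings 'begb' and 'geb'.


Building DP table for s1='begb' (len 4) and s2='geb' (len 3):
       g  e  b
    0  1  2  3
  b 1  1  2  2
  e 2  2  1  2
  g 3  2  2  2
  b 4  3  3  2
Edit distance = dp[4][3] = 2

2


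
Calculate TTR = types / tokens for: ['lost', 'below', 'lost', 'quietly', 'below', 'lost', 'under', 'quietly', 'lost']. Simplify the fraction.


Tokens: 9
Unique types: ('below', 'lost', 'quietly', 'under') = 4
TTR = 4/9
Already in lowest terms.

4/9


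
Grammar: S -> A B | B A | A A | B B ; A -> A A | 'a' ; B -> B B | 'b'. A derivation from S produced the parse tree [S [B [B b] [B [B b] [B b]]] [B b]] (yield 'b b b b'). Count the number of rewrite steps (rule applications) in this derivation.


Every bracketed nonterminal node [X ...] in the tree is produced by exactly one rule application.
Reading the tree off as a leftmost derivation:
  Step 1: S  =>  B B   (applied S -> B B)
  Step 2: B B  =>  B B B   (applied B -> B B)
  Step 3: B B B  =>  b B B   (applied B -> b)
  Step 4: b B B  =>  b B B B   (applied B -> B B)
  Step 5: b B B B  =>  b b B B   (applied B -> b)
  Step 6: b b B B  =>  b b b B   (applied B -> b)
  Step 7: b b b B  =>  b b b b   (applied B -> b)
Final yield: b b b b
Total rewrite steps: 7

7


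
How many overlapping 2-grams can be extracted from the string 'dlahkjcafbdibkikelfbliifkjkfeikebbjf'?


String 'dlahkjcafbdibkikelfbliifkjkfeikebbjf' has length L = 36.
Number of overlapping n-grams = L - n + 1
Substituting: 36 - 2 + 1 = 35

35


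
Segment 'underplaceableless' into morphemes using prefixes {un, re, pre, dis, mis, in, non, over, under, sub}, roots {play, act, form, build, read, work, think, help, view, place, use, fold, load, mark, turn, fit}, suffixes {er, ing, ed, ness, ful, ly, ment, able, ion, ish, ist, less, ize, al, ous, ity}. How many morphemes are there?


Segmenting 'underplaceableless' against the inventory:
  'under' -> prefix (morpheme 1)
  'place' -> root (morpheme 2)
  'able' -> suffix (morpheme 3)
  'less' -> suffix (morpheme 4)
Total morphemes: 4

4


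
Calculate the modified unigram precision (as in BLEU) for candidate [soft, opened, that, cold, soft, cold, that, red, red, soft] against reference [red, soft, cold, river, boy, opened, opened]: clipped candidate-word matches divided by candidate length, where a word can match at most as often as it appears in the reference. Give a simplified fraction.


Reference word counts: {'boy': 1, 'cold': 1, 'opened': 2, 'red': 1, 'river': 1, 'soft': 1}
Checking each candidate word (with clipping):
  'soft' -> in reference (ref count 1, used 1/1) -> match (matches: 1)
  'opened' -> in reference (ref count 2, used 1/2) -> match (matches: 2)
  'that' -> not in reference -> no match (matches: 2)
  'cold' -> in reference (ref count 1, used 1/1) -> match (matches: 3)
  'soft' -> ref count 1 already used up (1/1) -> clipped, no match (matches: 3)
  'cold' -> ref count 1 already used up (1/1) -> clipped, no match (matches: 3)
  'that' -> not in reference -> no match (matches: 3)
  'red' -> in reference (ref count 1, used 1/1) -> match (matches: 4)
  'red' -> ref count 1 already used up (1/1) -> clipped, no match (matches: 4)
  'soft' -> ref count 1 already used up (1/1) -> clipped, no match (matches: 4)
Clipped matches: 4, Candidate length: 10
Precision = 4/10 = 2/5

2/5


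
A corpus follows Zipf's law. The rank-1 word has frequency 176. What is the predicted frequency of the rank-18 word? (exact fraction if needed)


Zipf's law: freq(rank) = f1 / rank
f1 = 176, rank = 18
freq = 176 / 18
GCD(176, 18) = 2
Simplified: 88/9

88/9


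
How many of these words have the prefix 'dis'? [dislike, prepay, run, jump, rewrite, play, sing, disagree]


Checking each word for prefix 'dis':
  'dislike' -> YES, starts with 'dis' (count: 1)
  'prepay' -> no (count: 1)
  'run' -> no (count: 1)
  'jump' -> no (count: 1)
  'rewrite' -> no (count: 1)
  'play' -> no (count: 1)
  'sing' -> no (count: 1)
  'disagree' -> YES, starts with 'dis' (count: 2)
Total with prefix 'dis': 2

2


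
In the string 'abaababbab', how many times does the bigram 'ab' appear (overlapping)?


Scanning 'abaababbab' for bigram 'ab':
  Position 0: 'ab' -> MATCH
  Position 1: 'ba' -> no
  Position 2: 'aa' -> no
  Position 3: 'ab' -> MATCH
  Position 4: 'ba' -> no
  Position 5: 'ab' -> MATCH
  Position 6: 'bb' -> no
  Position 7: 'ba' -> no
  Position 8: 'ab' -> MATCH
Total matches: 4

4


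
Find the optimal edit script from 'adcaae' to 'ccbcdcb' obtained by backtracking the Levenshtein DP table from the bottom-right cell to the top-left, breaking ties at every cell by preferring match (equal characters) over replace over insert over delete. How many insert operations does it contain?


Edit distance = 6. Backtracking from cell (6, 7) with preference match > replace > insert > delete,
then listing the resulting alignment 'adcaae' -> 'ccbcdcb' left to right:
  Step 1: insert 'c' [insertion #1]
  Step 2: replace a->c
  Step 3: replace d->b
  Step 4: keep 'c'
  Step 5: replace a->d
  Step 6: replace a->c
  Step 7: replace e->b
Total insertions: 1

1


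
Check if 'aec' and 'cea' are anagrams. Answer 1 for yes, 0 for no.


Sort characters of 'aec': 'ace'
Sort characters of 'cea': 'ace'
Sorted forms match -> they ARE anagrams
Result: 1

1


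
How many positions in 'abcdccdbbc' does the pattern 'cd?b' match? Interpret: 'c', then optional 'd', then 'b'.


Pattern: cd?b means 'c', then optional 'd', then 'b'.
Scanning 'abcdccdbbc' position-by-position:
  Pos 0: window 'abc' -> no
  Pos 1: window 'bcd' -> no
  Pos 2: window 'cdc' -> no
  Pos 3: window 'dcc' -> no
  Pos 4: window 'ccd' -> no
  Pos 5: window 'cdb' -> MATCH
  Pos 6: window 'dbb' -> no
  Pos 7: window 'bbc' -> no
  Pos 8: window 'bc' -> no
  Pos 9: window 'c' -> no
Total matches: 1

1
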